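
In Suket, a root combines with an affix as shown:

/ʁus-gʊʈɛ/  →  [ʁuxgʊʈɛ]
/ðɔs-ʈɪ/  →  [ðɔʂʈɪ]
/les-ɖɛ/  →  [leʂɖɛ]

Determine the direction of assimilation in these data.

regressive

The segment that alternates is /s/, which surfaces as [x] when adjacent to /g/.
/s/ is alveolar while /g/ is velar; the output [x] is velar, matching the trigger — so the feature that spreads is place.
The same holds elsewhere in the data: /s/ → [ʂ] before /ʈ/ (alveolar → retroflex, matching retroflex); /s/ → [ʂ] before /ɖ/ (alveolar → retroflex, matching retroflex) — only place changes, and always toward the following segment.
Since the segment that changes precedes the conditioning segment, the assimilation is regressive.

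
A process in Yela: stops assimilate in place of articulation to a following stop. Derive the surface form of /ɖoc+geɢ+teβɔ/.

[ɖokgedteβɔ]

/c/ is a voiceless palatal stop. The following trigger /g/ is velar, so /c/ must become velar as well.
Changing only its place to velar gives [k] — the voiceless velar stop.
The same rule applies at the second boundary: /ɢ/ → [d] next to /t/.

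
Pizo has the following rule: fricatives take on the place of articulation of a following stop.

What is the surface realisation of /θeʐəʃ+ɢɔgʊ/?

[θeʐəχɢɔgʊ]

/ʃ/ is a voiceless postalveolar fricative. The following trigger /ɢ/ is uvular, so /ʃ/ must become uvular as well.
The voiceless uvular fricative is [χ], so /ʃ/ → [χ].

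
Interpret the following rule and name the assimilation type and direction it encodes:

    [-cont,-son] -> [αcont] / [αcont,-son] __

progressive manner assimilation

The rule copies [cont] (continuancy) from the environment onto the target stops; since [±cont] encodes the stop/fricative manner contrast, the assimilating dimension is manner.
The conditioning segment sits to the left of the focus bar, meaning the trigger precedes the segment that changes — progressive assimilation.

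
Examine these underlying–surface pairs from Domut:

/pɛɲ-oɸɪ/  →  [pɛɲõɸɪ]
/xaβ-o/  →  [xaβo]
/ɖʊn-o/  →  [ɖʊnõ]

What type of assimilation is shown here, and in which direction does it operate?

The vowel /o/ surfaces as nasalised [õ] next to the preceding nasal /ɲ/ — it has acquired the [+nasal] feature of its neighbour.
The other form shows the same pattern: /o/ → [õ] after /n/ — each time a vowel is nasalised next to a preceding nasal.
No change occurs in [xaβo] because the vowel at the boundary is adjacent to an oral consonant, not a nasal (/o/ next to /β/).
Because the conditioning nasal is to the left of the vowel that changes, the process is progressive (perseverative).

progressive nasality assimilation (vowel nasalisation)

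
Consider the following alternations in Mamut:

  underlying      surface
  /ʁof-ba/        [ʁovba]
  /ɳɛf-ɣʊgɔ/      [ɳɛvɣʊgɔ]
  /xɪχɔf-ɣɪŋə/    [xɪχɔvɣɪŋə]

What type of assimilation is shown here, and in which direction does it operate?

regressive voicing assimilation

Underlying /f/ is realised as [v] next to /b/; /b/ itself does not change.
The change voiceless → voiced matches the voicing of the following /b/, identifying this as voicing assimilation.
Place and manner are unchanged, so the assimilation is partial, not total.
The other alternating form patterns the same way: /f/ → [v] before /ɣ/ (voiceless → voiced, matching voiced) — only voicing changes, and always toward the following segment.
Since the segment that changes precedes the conditioning segment, the assimilation is regressive.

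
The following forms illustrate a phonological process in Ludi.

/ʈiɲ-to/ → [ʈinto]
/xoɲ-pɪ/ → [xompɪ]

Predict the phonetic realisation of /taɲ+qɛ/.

The data show regressive place assimilation: /ɲ/ → [n] before /t/; /ɲ/ → [m] before /p/. In each pair only place changes, matching the following consonant, while manner and voice stay constant.
/ɲ/ is a voiced palatal nasal. The following trigger /q/ is uvular, so /ɲ/ must become uvular as well.
A voiced uvular nasal is [ɴ], so the surface segment is [ɴ].

[taɴqɛ]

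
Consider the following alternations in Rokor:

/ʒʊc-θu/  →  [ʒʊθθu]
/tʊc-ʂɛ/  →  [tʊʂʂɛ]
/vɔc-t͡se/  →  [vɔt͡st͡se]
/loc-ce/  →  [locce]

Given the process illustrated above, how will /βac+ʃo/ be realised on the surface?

The data show regressive total assimilation (/c/ → [θ] before /θ/; /c/ → [ʂ] before /ʂ/; /c/ → [t͡s] before /t͡s/): in every case the target segment becomes identical to its following neighbour, copying more than a single feature.
In [locce] the two consonants at the boundary are already identical (/c/ + /c/), so the rule applies vacuously and nothing changes.
/c/ is the segment targeted by the rule; it sits immediately before /ʃ/, so it assimilates completely and surfaces as [ʃ].

[βaʃʃo]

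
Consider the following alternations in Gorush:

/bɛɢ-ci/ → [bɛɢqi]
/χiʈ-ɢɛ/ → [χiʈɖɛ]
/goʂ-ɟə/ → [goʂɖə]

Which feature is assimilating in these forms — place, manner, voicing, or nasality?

Underlying /c/ is realised as [q] next to /ɢ/; /ɢ/ itself does not change.
The change palatal → uvular matches the place of the preceding /ɢ/, identifying this as place assimilation.
The same holds elsewhere in the data: /ɢ/ → [ɖ] after /ʈ/ (uvular → retroflex, matching retroflex); /ɟ/ → [ɖ] after /ʂ/ (palatal → retroflex, matching retroflex) — only place changes, and always toward the preceding segment.

place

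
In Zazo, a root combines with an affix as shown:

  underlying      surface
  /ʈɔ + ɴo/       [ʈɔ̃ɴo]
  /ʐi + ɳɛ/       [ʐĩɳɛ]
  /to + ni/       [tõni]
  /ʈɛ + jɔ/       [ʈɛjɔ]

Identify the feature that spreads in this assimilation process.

nasality

The vowel /ɔ/ surfaces as nasalised [ɔ̃] next to the following nasal /ɴ/ — it has acquired the [+nasal] feature of its neighbour.
The other forms show the same pattern: /i/ → [ĩ] before /ɳ/; /o/ → [õ] before /n/ — each time a vowel is nasalised next to a following nasal.
No change occurs in [ʈɛjɔ] because the vowel at the boundary is adjacent to an oral consonant, not a nasal (/ɛ/ next to /j/).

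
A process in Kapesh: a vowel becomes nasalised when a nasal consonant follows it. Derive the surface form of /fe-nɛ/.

[fẽnɛ]

/e/ sits next to the nasal /n/ and is therefore nasalised to [ẽ].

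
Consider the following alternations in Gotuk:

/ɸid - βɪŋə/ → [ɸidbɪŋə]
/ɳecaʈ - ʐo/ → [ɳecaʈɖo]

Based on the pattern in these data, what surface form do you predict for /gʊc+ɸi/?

The data show progressive manner assimilation: /β/ → [b] after /d/; /ʐ/ → [ɖ] after /ʈ/. In each pair only manner changes, matching the preceding consonant, while place and voice stay constant.
/ɸ/ is a voiceless bilabial fricative. The preceding trigger /c/ is a stop, so /ɸ/ must become a stop as well.
A voiceless bilabial stop is [p], so the surface segment is [p].

[gʊcpi]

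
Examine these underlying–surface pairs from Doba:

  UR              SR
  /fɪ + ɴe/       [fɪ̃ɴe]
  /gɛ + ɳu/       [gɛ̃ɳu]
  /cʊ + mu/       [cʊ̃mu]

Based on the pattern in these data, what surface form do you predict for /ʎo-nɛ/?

The data show regressive nasality assimilation (vowel nasalisation): /ɪ/ → [ɪ̃] before /ɴ/; /ɛ/ → [ɛ̃] before /ɳ/; /ʊ/ → [ʊ̃] before /m/ — a vowel is nasalised by an immediately following nasal consonant.
The vowel /o/ is adjacent to the following nasal /n/, so it acquires [+nasal] and surfaces as [õ].

[ʎõnɛ]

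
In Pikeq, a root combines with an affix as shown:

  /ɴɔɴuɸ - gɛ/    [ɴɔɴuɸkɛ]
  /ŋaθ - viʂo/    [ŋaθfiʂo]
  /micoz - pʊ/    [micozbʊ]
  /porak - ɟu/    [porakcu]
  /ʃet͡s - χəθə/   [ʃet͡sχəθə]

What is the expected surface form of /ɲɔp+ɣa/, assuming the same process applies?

[ɲɔpxa]

The data show progressive voicing assimilation: /g/ → [k] after /ɸ/; /v/ → [f] after /θ/; /p/ → [b] after /z/; /ɟ/ → [c] after /k/. In each pair only voicing changes, matching the preceding consonant, while place and manner stay constant.
Nothing changes in [ʃet͡sχəθə]: there the adjacent consonants already agree in voicing (/χ/ and /t͡s/ are both voiceless), so this form is consistent with the same rule.
/ɣ/ is a voiced velar fricative. The preceding trigger /p/ is voiceless, so /ɣ/ must become voiceless as well.
Changing only its voicing to voiceless gives [x] — the voiceless velar fricative.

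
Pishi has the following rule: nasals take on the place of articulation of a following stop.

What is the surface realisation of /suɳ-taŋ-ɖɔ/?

/ɳ/ is a voiced retroflex nasal. The following trigger /t/ is alveolar, so /ɳ/ must become alveolar as well.
Changing only its place to alveolar gives [n] — the voiced alveolar nasal.
At the second juncture, /ŋ/ likewise becomes [ɳ] adjacent to /ɖ/.

[suntaɳɖɔ]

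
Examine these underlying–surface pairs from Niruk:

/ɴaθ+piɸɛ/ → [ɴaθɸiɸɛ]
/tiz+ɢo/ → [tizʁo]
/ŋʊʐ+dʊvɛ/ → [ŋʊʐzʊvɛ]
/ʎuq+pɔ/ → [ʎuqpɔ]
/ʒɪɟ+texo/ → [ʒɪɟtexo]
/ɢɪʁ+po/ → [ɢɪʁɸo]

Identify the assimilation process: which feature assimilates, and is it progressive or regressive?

progressive manner assimilation

The segment that alternates is /p/, which surfaces as [ɸ] when adjacent to /θ/.
The change stop → fricative matches the manner of the preceding /θ/, identifying this as manner assimilation.
Place and voice are unchanged, so the assimilation is partial, not total.
The same holds elsewhere in the data: /ɢ/ → [ʁ] after /z/ (stop → fricative, matching a fricative); /d/ → [z] after /ʐ/ (stop → fricative, matching a fricative); /p/ → [ɸ] after /ʁ/ (stop → fricative, matching a fricative) — only manner changes, and always toward the preceding segment.
Nothing changes in [ʎuqpɔ], [ʒɪɟtexo]: there the adjacent consonants already agree in manner (/p/ and /q/ are both stops; /t/ and /ɟ/ are both stops), so these forms are consistent with the same rule.
Since the segment that changes follows the conditioning segment, the assimilation is progressive.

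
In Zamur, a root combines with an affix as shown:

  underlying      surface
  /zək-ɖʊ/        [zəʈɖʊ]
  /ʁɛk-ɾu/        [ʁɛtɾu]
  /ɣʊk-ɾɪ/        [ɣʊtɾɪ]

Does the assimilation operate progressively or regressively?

The segment that alternates is /k/, which surfaces as [ʈ] when adjacent to /ɖ/.
/k/ is velar while /ɖ/ is retroflex; the output [ʈ] is retroflex, matching the trigger — so the feature that spreads is place.
The other alternating form patterns the same way: /k/ → [t] before /ɾ/ (velar → alveolar, matching alveolar) — only place changes, and always toward the following segment.
Since the segment that changes precedes the conditioning segment, the assimilation is regressive.

regressive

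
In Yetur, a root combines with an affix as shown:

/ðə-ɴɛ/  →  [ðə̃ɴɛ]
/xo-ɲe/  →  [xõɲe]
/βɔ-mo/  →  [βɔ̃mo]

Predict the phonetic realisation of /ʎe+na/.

[ʎẽna]

The data show regressive nasality assimilation (vowel nasalisation): /ə/ → [ə̃] before /ɴ/; /o/ → [õ] before /ɲ/; /ɔ/ → [ɔ̃] before /m/ — a vowel is nasalised by an immediately following nasal consonant.
/e/ sits next to the nasal /n/ and is therefore nasalised to [ẽ].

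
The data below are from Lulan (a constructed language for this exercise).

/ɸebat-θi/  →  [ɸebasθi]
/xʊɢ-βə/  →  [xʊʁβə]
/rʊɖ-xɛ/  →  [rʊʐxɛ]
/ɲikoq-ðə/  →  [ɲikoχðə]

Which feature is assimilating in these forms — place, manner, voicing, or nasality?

Comparing underlying and surface forms, /t/ → [s] is the alternation; the neighbouring /θ/ is constant.
The change stop → fricative matches the manner of the following /θ/, identifying this as manner assimilation.
Checking the remaining alternations: /ɢ/ → [ʁ] before /β/ (stop → fricative, matching a fricative); /ɖ/ → [ʐ] before /x/ (stop → fricative, matching a fricative); /q/ → [χ] before /ð/ (stop → fricative, matching a fricative) — only manner changes, and always toward the following segment.

manner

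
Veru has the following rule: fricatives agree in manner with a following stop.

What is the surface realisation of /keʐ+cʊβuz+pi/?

[keɖcʊβudpi]

The rule targets /ʐ/ (voiced retroflex fricative), which sits before the trigger /c/ (stop).
The voiced retroflex stop is [ɖ], so /ʐ/ → [ɖ].
The same rule applies at the second boundary: /z/ → [d] next to /p/.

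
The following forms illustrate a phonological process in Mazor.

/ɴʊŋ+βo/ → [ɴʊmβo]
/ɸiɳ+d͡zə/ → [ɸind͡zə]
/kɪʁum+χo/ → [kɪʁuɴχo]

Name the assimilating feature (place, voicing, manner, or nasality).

Underlying /ŋ/ is realised as [m] next to /β/; /β/ itself does not change.
/ŋ/ is velar while /β/ is bilabial; the output [m] is bilabial, matching the trigger — so the feature that spreads is place.
The other alternating forms pattern the same way: /ɳ/ → [n] before /d͡z/ (retroflex → alveolar, matching alveolar); /m/ → [ɴ] before /χ/ (bilabial → uvular, matching uvular) — only place changes, and always toward the following segment.

place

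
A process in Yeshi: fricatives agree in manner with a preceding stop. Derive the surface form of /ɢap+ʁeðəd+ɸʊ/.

/ʁ/ is a voiced uvular fricative. The preceding trigger /p/ is a stop, so /ʁ/ must become a stop as well.
A voiced uvular stop is [ɢ], so the surface segment is [ɢ].
At the second juncture, /ɸ/ likewise becomes [p] adjacent to /d/.

[ɢapɢeðədpʊ]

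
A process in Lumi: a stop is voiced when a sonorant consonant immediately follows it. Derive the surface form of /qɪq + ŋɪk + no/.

[qɪɢŋɪgno]

/q/ is a voiceless uvular stop. The following trigger /ŋ/ is voiced, so /q/ must become voiced as well.
The voiced uvular stop is [ɢ], so /q/ → [ɢ].
At the second juncture, /k/ likewise becomes [g] adjacent to /n/.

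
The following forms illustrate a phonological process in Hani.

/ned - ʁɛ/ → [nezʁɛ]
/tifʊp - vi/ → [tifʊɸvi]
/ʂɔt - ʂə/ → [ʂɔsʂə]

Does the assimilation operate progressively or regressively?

regressive

Underlying /d/ is realised as [z] next to /ʁ/; /ʁ/ itself does not change.
The change stop → fricative matches the manner of the following /ʁ/, identifying this as manner assimilation.
The same holds elsewhere in the data: /p/ → [ɸ] before /v/ (stop → fricative, matching a fricative); /t/ → [s] before /ʂ/ (stop → fricative, matching a fricative) — only manner changes, and always toward the following segment.
The trigger is the following segment, so the direction is regressive (anticipatory).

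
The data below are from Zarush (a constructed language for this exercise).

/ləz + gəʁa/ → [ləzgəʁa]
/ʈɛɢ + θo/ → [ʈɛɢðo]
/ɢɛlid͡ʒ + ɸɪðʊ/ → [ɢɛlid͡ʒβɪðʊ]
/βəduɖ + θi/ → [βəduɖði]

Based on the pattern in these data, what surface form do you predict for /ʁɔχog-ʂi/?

The data show progressive voicing assimilation: /θ/ → [ð] after /ɢ/; /ɸ/ → [β] after /d͡ʒ/; /θ/ → [ð] after /ɖ/. In each pair only voicing changes, matching the preceding consonant, while place and manner stay constant.
Nothing changes in [ləzgəʁa]: there the adjacent consonants already agree in voicing (/g/ and /z/ are both voiced), so this form is consistent with the same rule.
The rule targets /ʂ/ (voiceless retroflex fricative), which sits after the trigger /g/ (voiced).
The voiced retroflex fricative is [ʐ], so /ʂ/ → [ʐ].

[ʁɔχogʐi]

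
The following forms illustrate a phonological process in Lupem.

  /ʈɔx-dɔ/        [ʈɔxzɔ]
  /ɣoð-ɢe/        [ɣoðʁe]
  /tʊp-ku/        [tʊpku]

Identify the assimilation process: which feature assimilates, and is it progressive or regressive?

Underlying /d/ is realised as [z] next to /x/; /x/ itself does not change.
/d/ is a stop while /x/ is a fricative; the output [z] is a fricative, matching the trigger — so the feature that spreads is manner.
Place and voice are unchanged, so the assimilation is partial, not total.
The same holds elsewhere in the data: /ɢ/ → [ʁ] after /ð/ (stop → fricative, matching a fricative) — only manner changes, and always toward the preceding segment.
No alternation appears in [tʊpku]: there the adjacent consonants already agree in manner (/k/ and /p/ are both stops), so this form is consistent with the same rule.
The trigger is the preceding segment, so the direction is progressive (perseverative).

progressive manner assimilation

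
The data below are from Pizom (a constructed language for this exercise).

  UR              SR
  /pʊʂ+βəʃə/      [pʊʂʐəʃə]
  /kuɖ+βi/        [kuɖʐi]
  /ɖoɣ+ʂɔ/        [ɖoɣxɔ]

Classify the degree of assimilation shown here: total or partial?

The segment that alternates is /β/, which surfaces as [ʐ] when adjacent to /ʂ/.
The change bilabial → retroflex matches the place of the preceding /ʂ/, identifying this as place assimilation.
Manner and voice are unchanged, so the assimilation is partial, not total.
The other alternating forms pattern the same way: /β/ → [ʐ] after /ɖ/ (bilabial → retroflex, matching retroflex); /ʂ/ → [x] after /ɣ/ (retroflex → velar, matching velar) — only place changes, and always toward the preceding segment.

partial assimilation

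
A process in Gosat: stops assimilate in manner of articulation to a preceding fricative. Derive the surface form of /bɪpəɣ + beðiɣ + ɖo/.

[bɪpəɣβeðiɣʐo]

The rule targets /b/ (voiced bilabial stop), which sits after the trigger /ɣ/ (fricative).
Changing only its manner to fricative gives [β] — the voiced bilabial fricative.
At the second juncture, /ɖ/ likewise becomes [ʐ] adjacent to /ɣ/.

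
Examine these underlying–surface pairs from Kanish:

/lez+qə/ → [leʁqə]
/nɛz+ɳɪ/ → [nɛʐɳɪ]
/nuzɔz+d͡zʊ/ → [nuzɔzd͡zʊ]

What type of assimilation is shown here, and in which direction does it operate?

Comparing underlying and surface forms, /z/ → [ʁ] is the alternation; the neighbouring /q/ is constant.
The change alveolar → uvular matches the place of the following /q/, identifying this as place assimilation.
Manner and voice are unchanged, so the assimilation is partial, not total.
The same holds elsewhere in the data: /z/ → [ʐ] before /ɳ/ (alveolar → retroflex, matching retroflex) — only place changes, and always toward the following segment.
No alternation appears in [nuzɔzd͡zʊ]: there the adjacent consonants already agree in place (/z/ and /d͡z/ are both alveolar), so this form is consistent with the same rule.
Since the segment that changes precedes the conditioning segment, the assimilation is regressive.

regressive place assimilation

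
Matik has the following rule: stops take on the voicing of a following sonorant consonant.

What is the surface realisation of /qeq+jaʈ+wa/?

[qeɢjaɖwa]

The rule targets /q/ (voiceless uvular stop), which sits before the trigger /j/ (voiced).
The voiced uvular stop is [ɢ], so /q/ → [ɢ].
The same rule applies at the second boundary: /ʈ/ → [ɖ] next to /w/.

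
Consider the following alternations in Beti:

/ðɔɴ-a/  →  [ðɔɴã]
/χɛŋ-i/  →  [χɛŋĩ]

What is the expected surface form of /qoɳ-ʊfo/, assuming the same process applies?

The data show progressive nasality assimilation (vowel nasalisation): /a/ → [ã] after /ɴ/; /i/ → [ĩ] after /ŋ/ — a vowel is nasalised by an immediately preceding nasal consonant.
The vowel /ʊ/ is adjacent to the preceding nasal /ɳ/, so it acquires [+nasal] and surfaces as [ʊ̃].

[qoɳʊ̃fo]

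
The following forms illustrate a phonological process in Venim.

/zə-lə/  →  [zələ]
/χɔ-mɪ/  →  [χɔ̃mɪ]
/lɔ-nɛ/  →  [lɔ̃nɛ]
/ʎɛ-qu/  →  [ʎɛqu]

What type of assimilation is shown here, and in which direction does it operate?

The vowel /ɔ/ surfaces as nasalised [ɔ̃] next to the following nasal /m/ — it has acquired the [+nasal] feature of its neighbour.
Likewise in the remaining data: /ɔ/ → [ɔ̃] before /n/ — each time a vowel is nasalised next to a following nasal.
No change occurs in [zələ], [ʎɛqu] because the vowel at the boundary is adjacent to an oral consonant, not a nasal (/ə/ next to /l/; /ɛ/ next to /q/).
Because the conditioning nasal is to the right of the vowel that changes, the process is regressive (anticipatory).

regressive nasality assimilation (vowel nasalisation)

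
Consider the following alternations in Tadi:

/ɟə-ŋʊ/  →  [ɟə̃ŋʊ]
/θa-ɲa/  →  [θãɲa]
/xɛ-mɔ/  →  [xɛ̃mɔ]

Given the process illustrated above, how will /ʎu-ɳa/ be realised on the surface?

The data show regressive nasality assimilation (vowel nasalisation): /ə/ → [ə̃] before /ŋ/; /a/ → [ã] before /ɲ/; /ɛ/ → [ɛ̃] before /m/ — a vowel is nasalised by an immediately following nasal consonant.
The vowel /u/ is adjacent to the following nasal /ɳ/, so it acquires [+nasal] and surfaces as [ũ].

[ʎũɳa]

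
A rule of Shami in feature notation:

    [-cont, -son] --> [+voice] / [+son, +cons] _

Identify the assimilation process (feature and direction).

The target ([-cont, -son], stops) acquires [+voice] next to a sonorant consonant ([+son, +cons]) — it takes on the voicing of its neighbour, so the feature that spreads is voicing.
Since the environment is written before the underscore, the trigger precedes the target; the direction is progressive.

progressive voicing assimilation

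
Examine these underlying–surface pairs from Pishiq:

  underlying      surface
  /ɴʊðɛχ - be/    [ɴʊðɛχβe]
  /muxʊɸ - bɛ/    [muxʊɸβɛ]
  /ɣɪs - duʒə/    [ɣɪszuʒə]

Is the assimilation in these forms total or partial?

partial assimilation

The segment that alternates is /b/, which surfaces as [β] when adjacent to /χ/.
/b/ is a stop while /χ/ is a fricative; the output [β] is a fricative, matching the trigger — so the feature that spreads is manner.
Place and voice are unchanged, so the assimilation is partial, not total.
The same holds elsewhere in the data: /b/ → [β] after /ɸ/ (stop → fricative, matching a fricative); /d/ → [z] after /s/ (stop → fricative, matching a fricative) — only manner changes, and always toward the preceding segment.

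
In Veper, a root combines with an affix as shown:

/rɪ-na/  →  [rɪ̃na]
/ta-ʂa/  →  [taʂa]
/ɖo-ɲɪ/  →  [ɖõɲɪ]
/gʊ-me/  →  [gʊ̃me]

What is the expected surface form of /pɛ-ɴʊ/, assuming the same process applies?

The data show regressive nasality assimilation (vowel nasalisation): /ɪ/ → [ɪ̃] before /n/; /o/ → [õ] before /ɲ/; /ʊ/ → [ʊ̃] before /m/ — a vowel is nasalised by an immediately following nasal consonant.
No change occurs in [taʂa] because the vowel at the boundary is adjacent to an oral consonant, not a nasal (/a/ next to /ʂ/).
/ɛ/ sits next to the nasal /ɴ/ and is therefore nasalised to [ɛ̃].

[pɛ̃ɴʊ]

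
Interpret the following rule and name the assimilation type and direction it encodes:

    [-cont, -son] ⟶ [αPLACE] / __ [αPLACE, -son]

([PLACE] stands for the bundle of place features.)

The rule copies the place features (abbreviated [PLACE]) from the environment onto the target, so the assimilating feature is place.
Since the environment is written after the underscore, the trigger follows the target; the direction is regressive.

regressive place assimilation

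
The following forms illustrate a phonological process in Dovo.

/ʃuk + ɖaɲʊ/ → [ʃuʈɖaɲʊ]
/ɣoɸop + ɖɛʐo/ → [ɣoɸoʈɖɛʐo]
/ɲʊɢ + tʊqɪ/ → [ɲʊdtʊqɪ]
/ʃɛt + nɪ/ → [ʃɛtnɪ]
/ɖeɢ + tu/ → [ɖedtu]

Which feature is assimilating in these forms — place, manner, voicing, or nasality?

Underlying /k/ is realised as [ʈ] next to /ɖ/; /ɖ/ itself does not change.
The change velar → retroflex matches the place of the following /ɖ/, identifying this as place assimilation.
The other alternating forms pattern the same way: /p/ → [ʈ] before /ɖ/ (bilabial → retroflex, matching retroflex); /ɢ/ → [d] before /t/ (uvular → alveolar, matching alveolar) — only place changes, and always toward the following segment.
Nothing changes in [ʃɛtnɪ]: there the adjacent consonants already agree in place (/t/ and /n/ are both alveolar), so this form is consistent with the same rule.

place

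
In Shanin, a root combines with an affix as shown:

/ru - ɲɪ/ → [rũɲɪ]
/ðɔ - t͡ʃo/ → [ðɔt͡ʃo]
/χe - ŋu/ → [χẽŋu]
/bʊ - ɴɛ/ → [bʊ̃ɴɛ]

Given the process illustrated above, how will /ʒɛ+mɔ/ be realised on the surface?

[ʒɛ̃mɔ]

The data show regressive nasality assimilation (vowel nasalisation): /u/ → [ũ] before /ɲ/; /e/ → [ẽ] before /ŋ/; /ʊ/ → [ʊ̃] before /ɴ/ — a vowel is nasalised by an immediately following nasal consonant.
No change occurs in [ðɔt͡ʃo] because the vowel at the boundary is adjacent to an oral consonant, not a nasal (/ɔ/ next to /t͡ʃ/).
The vowel /ɛ/ is adjacent to the following nasal /m/, so it acquires [+nasal] and surfaces as [ɛ̃].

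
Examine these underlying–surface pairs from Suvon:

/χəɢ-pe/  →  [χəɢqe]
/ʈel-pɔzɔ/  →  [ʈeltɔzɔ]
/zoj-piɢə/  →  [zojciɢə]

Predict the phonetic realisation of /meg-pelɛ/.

[megkelɛ]

The data show progressive place assimilation: /p/ → [q] after /ɢ/; /p/ → [t] after /l/; /p/ → [c] after /j/. In each pair only place changes, matching the preceding consonant, while manner and voice stay constant.
The rule targets /p/ (voiceless bilabial stop), which sits after the trigger /g/ (velar).
Changing only its place to velar gives [k] — the voiceless velar stop.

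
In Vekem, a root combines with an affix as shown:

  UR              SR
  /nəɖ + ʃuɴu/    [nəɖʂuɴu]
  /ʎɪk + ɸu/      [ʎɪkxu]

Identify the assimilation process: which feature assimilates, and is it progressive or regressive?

Comparing underlying and surface forms, /ʃ/ → [ʂ] is the alternation; the neighbouring /ɖ/ is constant.
/ʃ/ is postalveolar while /ɖ/ is retroflex; the output [ʂ] is retroflex, matching the trigger — so the feature that spreads is place.
Manner and voice are unchanged, so the assimilation is partial, not total.
The other alternating form patterns the same way: /ɸ/ → [x] after /k/ (bilabial → velar, matching velar) — only place changes, and always toward the preceding segment.
Since the segment that changes follows the conditioning segment, the assimilation is progressive.

progressive place assimilation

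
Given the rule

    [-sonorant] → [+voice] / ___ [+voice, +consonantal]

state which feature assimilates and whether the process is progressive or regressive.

The target ([-sonorant], obstruents) acquires [+voice] next to a voiced consonant ([+voice, +consonantal]) — it takes on the voicing of its neighbour, so the feature that spreads is voicing.
Since the environment is written after the underscore, the trigger follows the target; the direction is regressive.

regressive voicing assimilation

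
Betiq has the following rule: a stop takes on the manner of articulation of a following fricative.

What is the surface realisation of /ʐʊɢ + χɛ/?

The rule targets /ɢ/ (voiced uvular stop), which sits before the trigger /χ/ (fricative).
The voiced uvular fricative is [ʁ], so /ɢ/ → [ʁ].

[ʐʊʁχɛ]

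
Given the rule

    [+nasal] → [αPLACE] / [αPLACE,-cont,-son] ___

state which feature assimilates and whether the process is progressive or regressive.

The shared variable α links the value of the place features (abbreviated [PLACE]) on the target to the same value on the neighbouring segment, so place is the feature that assimilates.
The conditioning segment sits to the left of the focus bar, meaning the trigger precedes the segment that changes — progressive assimilation.

progressive place assimilation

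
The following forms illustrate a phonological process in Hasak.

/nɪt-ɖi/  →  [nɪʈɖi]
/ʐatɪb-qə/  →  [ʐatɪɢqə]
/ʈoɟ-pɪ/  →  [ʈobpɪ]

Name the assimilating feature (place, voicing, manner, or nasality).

place

Underlying /t/ is realised as [ʈ] next to /ɖ/; /ɖ/ itself does not change.
/t/ is alveolar while /ɖ/ is retroflex; the output [ʈ] is retroflex, matching the trigger — so the feature that spreads is place.
The other alternating forms pattern the same way: /b/ → [ɢ] before /q/ (bilabial → uvular, matching uvular); /ɟ/ → [b] before /p/ (palatal → bilabial, matching bilabial) — only place changes, and always toward the following segment.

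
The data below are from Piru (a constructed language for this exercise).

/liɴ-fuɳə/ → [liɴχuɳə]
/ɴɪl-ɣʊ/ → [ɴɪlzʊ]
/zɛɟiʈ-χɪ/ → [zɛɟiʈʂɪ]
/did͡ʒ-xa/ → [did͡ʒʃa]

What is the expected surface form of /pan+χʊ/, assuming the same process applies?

The data show progressive place assimilation: /f/ → [χ] after /ɴ/; /ɣ/ → [z] after /l/; /χ/ → [ʂ] after /ʈ/; /x/ → [ʃ] after /d͡ʒ/. In each pair only place changes, matching the preceding consonant, while manner and voice stay constant.
/χ/ is a voiceless uvular fricative. The preceding trigger /n/ is alveolar, so /χ/ must become alveolar as well.
A voiceless alveolar fricative is [s], so the surface segment is [s].

[pansʊ]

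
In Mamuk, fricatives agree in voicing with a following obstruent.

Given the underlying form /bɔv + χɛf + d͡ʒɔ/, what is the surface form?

[bɔfχɛvd͡ʒɔ]

The rule targets /v/ (voiced labiodental fricative), which sits before the trigger /χ/ (voiceless).
Changing only its voicing to voiceless gives [f] — the voiceless labiodental fricative.
At the second juncture, /f/ likewise becomes [v] adjacent to /d͡ʒ/.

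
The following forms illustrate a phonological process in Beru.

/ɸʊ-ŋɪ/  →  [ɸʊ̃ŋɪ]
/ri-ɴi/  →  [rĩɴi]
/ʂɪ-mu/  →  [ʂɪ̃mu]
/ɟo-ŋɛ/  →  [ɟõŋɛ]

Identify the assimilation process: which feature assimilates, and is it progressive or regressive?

regressive nasality assimilation (vowel nasalisation)

The vowel /ʊ/ surfaces as nasalised [ʊ̃] next to the following nasal /ŋ/ — it has acquired the [+nasal] feature of its neighbour.
The other forms show the same pattern: /i/ → [ĩ] before /ɴ/; /ɪ/ → [ɪ̃] before /m/; /o/ → [õ] before /ŋ/ — each time a vowel is nasalised next to a following nasal.
Because the conditioning nasal is to the right of the vowel that changes, the process is regressive (anticipatory).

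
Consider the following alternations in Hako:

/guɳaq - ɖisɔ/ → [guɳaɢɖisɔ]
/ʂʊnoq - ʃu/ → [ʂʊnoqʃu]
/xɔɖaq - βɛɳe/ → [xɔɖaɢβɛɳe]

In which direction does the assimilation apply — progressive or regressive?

Comparing underlying and surface forms, /q/ → [ɢ] is the alternation; the neighbouring /ɖ/ is constant.
The change voiceless → voiced matches the voicing of the following /ɖ/, identifying this as voicing assimilation.
Checking the remaining alternation: /q/ → [ɢ] before /β/ (voiceless → voiced, matching voiced) — only voicing changes, and always toward the following segment.
Nothing changes in [ʂʊnoqʃu]: there the adjacent consonants already agree in voicing (/q/ and /ʃ/ are both voiceless), so this form is consistent with the same rule.
Since the segment that changes precedes the conditioning segment, the assimilation is regressive.

regressive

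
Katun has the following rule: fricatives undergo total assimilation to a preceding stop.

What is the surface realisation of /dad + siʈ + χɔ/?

/s/ is the segment targeted by the rule; it sits immediately after /d/, so it assimilates completely and surfaces as [d].
The same rule applies at the second boundary: /χ/ → [ʈ] next to /ʈ/.

[daddiʈʈɔ]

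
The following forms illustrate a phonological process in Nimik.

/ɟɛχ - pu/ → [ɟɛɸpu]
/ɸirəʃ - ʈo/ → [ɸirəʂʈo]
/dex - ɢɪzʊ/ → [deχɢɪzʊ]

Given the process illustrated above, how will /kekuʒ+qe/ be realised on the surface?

[kekuʁqe]

The data show regressive place assimilation: /χ/ → [ɸ] before /p/; /ʃ/ → [ʂ] before /ʈ/; /x/ → [χ] before /ɢ/. In each pair only place changes, matching the following consonant, while manner and voice stay constant.
The rule targets /ʒ/ (voiced postalveolar fricative), which sits before the trigger /q/ (uvular).
The voiced uvular fricative is [ʁ], so /ʒ/ → [ʁ].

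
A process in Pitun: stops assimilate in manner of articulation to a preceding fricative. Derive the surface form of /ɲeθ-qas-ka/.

The rule targets /q/ (voiceless uvular stop), which sits after the trigger /θ/ (fricative).
A voiceless uvular fricative is [χ], so the surface segment is [χ].
At the second juncture, /k/ likewise becomes [x] adjacent to /s/.

[ɲeθχasxa]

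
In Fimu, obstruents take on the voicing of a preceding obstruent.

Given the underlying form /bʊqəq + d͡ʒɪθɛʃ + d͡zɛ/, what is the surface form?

[bʊqəqt͡ʃɪθɛʃt͡sɛ]

The rule targets /d͡ʒ/ (voiced postalveolar affricate), which sits after the trigger /q/ (voiceless).
A voiceless postalveolar affricate is [t͡ʃ], so the surface segment is [t͡ʃ].
At the second juncture, /d͡z/ likewise becomes [t͡s] adjacent to /ʃ/.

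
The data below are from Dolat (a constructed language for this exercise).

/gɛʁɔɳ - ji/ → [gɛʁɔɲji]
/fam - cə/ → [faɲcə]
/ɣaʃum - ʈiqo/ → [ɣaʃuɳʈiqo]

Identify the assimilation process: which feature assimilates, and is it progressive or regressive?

The segment that alternates is /ɳ/, which surfaces as [ɲ] when adjacent to /j/.
The change retroflex → palatal matches the place of the following /j/, identifying this as place assimilation.
Manner and voice are unchanged, so the assimilation is partial, not total.
Checking the remaining alternations: /m/ → [ɲ] before /c/ (bilabial → palatal, matching palatal); /m/ → [ɳ] before /ʈ/ (bilabial → retroflex, matching retroflex) — only place changes, and always toward the following segment.
The trigger is the following segment, so the direction is regressive (anticipatory).

regressive place assimilation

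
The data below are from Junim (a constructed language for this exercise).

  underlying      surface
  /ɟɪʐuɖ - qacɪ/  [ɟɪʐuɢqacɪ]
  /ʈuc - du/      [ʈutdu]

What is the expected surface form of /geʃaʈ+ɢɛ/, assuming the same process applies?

The data show regressive place assimilation: /ɖ/ → [ɢ] before /q/; /c/ → [t] before /d/. In each pair only place changes, matching the following consonant, while manner and voice stay constant.
The rule targets /ʈ/ (voiceless retroflex stop), which sits before the trigger /ɢ/ (uvular).
The voiceless uvular stop is [q], so /ʈ/ → [q].

[geʃaqɢɛ]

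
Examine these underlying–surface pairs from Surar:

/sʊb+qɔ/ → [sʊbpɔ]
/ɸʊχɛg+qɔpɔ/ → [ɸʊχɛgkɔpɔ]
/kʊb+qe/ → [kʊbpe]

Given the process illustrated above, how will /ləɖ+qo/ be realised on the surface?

[ləɖʈo]

The data show progressive place assimilation: /q/ → [p] after /b/; /q/ → [k] after /g/. In each pair only place changes, matching the preceding consonant, while manner and voice stay constant.
The rule targets /q/ (voiceless uvular stop), which sits after the trigger /ɖ/ (retroflex).
A voiceless retroflex stop is [ʈ], so the surface segment is [ʈ].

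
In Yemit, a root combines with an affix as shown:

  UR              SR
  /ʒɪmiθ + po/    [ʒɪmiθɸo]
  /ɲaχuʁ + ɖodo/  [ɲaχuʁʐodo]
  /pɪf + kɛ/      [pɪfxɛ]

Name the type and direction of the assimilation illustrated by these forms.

The segment that alternates is /p/, which surfaces as [ɸ] when adjacent to /θ/.
The change stop → fricative matches the manner of the preceding /θ/, identifying this as manner assimilation.
Place and voice are unchanged, so the assimilation is partial, not total.
The other alternating forms pattern the same way: /ɖ/ → [ʐ] after /ʁ/ (stop → fricative, matching a fricative); /k/ → [x] after /f/ (stop → fricative, matching a fricative) — only manner changes, and always toward the preceding segment.
Since the segment that changes follows the conditioning segment, the assimilation is progressive.

progressive manner assimilation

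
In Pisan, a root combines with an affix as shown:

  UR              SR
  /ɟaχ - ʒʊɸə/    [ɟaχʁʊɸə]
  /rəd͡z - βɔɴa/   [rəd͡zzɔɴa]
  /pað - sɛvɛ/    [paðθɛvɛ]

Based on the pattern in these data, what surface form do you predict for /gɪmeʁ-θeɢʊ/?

The data show progressive place assimilation: /ʒ/ → [ʁ] after /χ/; /β/ → [z] after /d͡z/; /s/ → [θ] after /ð/. In each pair only place changes, matching the preceding consonant, while manner and voice stay constant.
The rule targets /θ/ (voiceless dental fricative), which sits after the trigger /ʁ/ (uvular).
The voiceless uvular fricative is [χ], so /θ/ → [χ].

[gɪmeʁχeɢʊ]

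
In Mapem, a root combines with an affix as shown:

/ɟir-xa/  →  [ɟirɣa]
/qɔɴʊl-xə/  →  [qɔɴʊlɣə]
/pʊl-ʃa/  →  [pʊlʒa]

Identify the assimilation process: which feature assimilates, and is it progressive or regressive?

progressive voicing assimilation

Comparing underlying and surface forms, /x/ → [ɣ] is the alternation; the neighbouring /r/ is constant.
/x/ is voiceless while /r/ is voiced; the output [ɣ] is voiced, matching the trigger — so the feature that spreads is voicing.
Place and manner are unchanged, so the assimilation is partial, not total.
Checking the remaining alternations: /x/ → [ɣ] after /l/ (voiceless → voiced, matching voiced); /ʃ/ → [ʒ] after /l/ (voiceless → voiced, matching voiced) — only voicing changes, and always toward the preceding segment.
Since the segment that changes follows the conditioning segment, the assimilation is progressive.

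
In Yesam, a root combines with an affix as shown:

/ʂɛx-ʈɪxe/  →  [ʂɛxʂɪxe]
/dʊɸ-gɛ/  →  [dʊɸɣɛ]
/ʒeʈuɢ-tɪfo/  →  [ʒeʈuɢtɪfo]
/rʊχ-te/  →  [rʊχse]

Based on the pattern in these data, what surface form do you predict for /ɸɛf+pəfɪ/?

[ɸɛfɸəfɪ]

The data show progressive manner assimilation: /ʈ/ → [ʂ] after /x/; /g/ → [ɣ] after /ɸ/; /t/ → [s] after /χ/. In each pair only manner changes, matching the preceding consonant, while place and voice stay constant.
Nothing changes in [ʒeʈuɢtɪfo]: there the adjacent consonants already agree in manner (/t/ and /ɢ/ are both stops), so this form is consistent with the same rule.
/p/ is a voiceless bilabial stop. The preceding trigger /f/ is a fricative, so /p/ must become a fricative as well.
A voiceless bilabial fricative is [ɸ], so the surface segment is [ɸ].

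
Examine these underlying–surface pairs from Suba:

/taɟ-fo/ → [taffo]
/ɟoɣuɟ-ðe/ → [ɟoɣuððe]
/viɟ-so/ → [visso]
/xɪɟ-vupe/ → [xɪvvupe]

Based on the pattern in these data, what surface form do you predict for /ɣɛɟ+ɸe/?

[ɣɛɸɸe]

The data show regressive total assimilation (/ɟ/ → [f] before /f/; /ɟ/ → [ð] before /ð/; /ɟ/ → [s] before /s/; /ɟ/ → [v] before /v/): in every case the target segment becomes identical to its following neighbour, copying more than a single feature.
/ɟ/ is the segment targeted by the rule; it sits immediately before /ɸ/, so it assimilates completely and surfaces as [ɸ].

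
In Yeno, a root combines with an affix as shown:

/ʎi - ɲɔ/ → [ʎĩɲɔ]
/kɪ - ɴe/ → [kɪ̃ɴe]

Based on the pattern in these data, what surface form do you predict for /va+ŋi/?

The data show regressive nasality assimilation (vowel nasalisation): /i/ → [ĩ] before /ɲ/; /ɪ/ → [ɪ̃] before /ɴ/ — a vowel is nasalised by an immediately following nasal consonant.
/a/ sits next to the nasal /ŋ/ and is therefore nasalised to [ã].

[vãŋi]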